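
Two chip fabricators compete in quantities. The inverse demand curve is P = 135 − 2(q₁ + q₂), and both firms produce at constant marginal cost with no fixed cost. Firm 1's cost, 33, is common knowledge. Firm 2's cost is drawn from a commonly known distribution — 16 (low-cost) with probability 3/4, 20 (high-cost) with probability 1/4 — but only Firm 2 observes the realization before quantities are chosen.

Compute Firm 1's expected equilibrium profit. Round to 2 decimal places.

410.89

Type-c best response for Firm 2: q₂(c) = (135 − c)/4 − q₁/2.
Firm 1 maximizes expected profit; its first-order condition is 135 − 4q₁ − 2E[q₂] − 33 = 0.
Substituting E[q₂] and solving: E[c₂] = 17, so q₁ = (135 − 2·33 + 17)/6 = 14.3333.
E[P] = 135 − 2·(q₁ + E[q₂]) = 61.6667; Firm 1's expected profit = (E[P] − 33)·q₁ = (61.6667 − 33)·14.3333 = 410.889.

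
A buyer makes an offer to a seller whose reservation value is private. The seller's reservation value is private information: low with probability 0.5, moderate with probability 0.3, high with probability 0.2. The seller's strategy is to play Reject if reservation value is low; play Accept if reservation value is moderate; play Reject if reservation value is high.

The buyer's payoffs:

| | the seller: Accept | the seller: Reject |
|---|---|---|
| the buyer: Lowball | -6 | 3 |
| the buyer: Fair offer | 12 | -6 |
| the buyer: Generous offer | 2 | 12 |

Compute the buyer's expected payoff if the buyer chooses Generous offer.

9

Take the expectation over the seller's reservation value, weighting each type's action by its prior probability.
E[Generous offer] = 0.5·12 + 0.3·2 + 0.2·12 = 6 + 0.6 + 2.4 = 9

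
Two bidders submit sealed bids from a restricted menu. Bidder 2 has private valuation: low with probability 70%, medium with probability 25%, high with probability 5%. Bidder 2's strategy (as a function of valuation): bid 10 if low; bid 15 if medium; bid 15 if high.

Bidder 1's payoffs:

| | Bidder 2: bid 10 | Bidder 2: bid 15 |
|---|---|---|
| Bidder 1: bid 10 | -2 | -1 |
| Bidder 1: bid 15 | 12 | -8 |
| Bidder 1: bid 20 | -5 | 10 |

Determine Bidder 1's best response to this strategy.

bid 15

Compute Bidder 1's expected payoff for each action, taking the expectation over Bidder 2's type.
E[bid 10] = 0.7·(-2) + 0.25·(-1) + 0.05·(-1) = -1.7
E[bid 15] = 0.7·(12) + 0.25·(-8) + 0.05·(-8) = 6
E[bid 20] = 0.7·(-5) + 0.25·(10) + 0.05·(10) = -0.5
Best response: bid 15 (6 is the largest).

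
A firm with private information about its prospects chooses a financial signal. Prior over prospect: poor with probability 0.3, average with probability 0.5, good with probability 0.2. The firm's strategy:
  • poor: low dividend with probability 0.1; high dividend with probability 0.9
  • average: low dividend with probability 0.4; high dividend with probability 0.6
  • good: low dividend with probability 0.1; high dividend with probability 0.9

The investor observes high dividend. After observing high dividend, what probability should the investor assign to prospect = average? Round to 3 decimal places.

P(high dividend) = 0.3·0.9 + 0.5·0.6 + 0.2·0.9 = 0.75
P(average | high dividend) = (0.5·0.6) / 0.75 = 0.3 / 0.75 = 0.4

0.400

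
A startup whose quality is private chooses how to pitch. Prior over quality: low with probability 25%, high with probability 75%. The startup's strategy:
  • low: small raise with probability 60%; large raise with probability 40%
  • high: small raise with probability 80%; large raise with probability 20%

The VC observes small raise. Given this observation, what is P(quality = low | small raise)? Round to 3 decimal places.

0.200

P(small raise) = 0.25·0.6 + 0.75·0.8 = 0.75
P(low | small raise) = (0.25·0.6) / 0.75 = 0.15 / 0.75 = 0.2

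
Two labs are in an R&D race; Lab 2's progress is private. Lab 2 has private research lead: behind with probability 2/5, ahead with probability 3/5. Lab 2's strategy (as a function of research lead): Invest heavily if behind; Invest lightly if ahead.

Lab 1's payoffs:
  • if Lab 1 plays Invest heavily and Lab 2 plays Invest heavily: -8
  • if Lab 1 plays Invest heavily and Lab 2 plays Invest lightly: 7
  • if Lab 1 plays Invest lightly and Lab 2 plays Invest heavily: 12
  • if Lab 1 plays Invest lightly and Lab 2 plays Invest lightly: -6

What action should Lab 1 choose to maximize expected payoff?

E[Invest heavily] = 2/5·(-8) + 3/5·(7) = 1
E[Invest lightly] = 2/5·(12) + 3/5·(-6) = 6/5
Best response: Invest lightly (6/5 is the largest).

Invest lightly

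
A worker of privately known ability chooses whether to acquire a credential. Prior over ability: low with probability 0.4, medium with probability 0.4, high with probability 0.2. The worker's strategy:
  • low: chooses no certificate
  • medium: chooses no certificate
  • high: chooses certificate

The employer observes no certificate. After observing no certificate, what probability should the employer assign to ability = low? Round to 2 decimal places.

P(no certificate) = 0.4·1 + 0.4·1 + 0.2·0 = 0.8
P(low | no certificate) = (0.4·1) / 0.8 = 0.4 / 0.8 = 0.5

0.50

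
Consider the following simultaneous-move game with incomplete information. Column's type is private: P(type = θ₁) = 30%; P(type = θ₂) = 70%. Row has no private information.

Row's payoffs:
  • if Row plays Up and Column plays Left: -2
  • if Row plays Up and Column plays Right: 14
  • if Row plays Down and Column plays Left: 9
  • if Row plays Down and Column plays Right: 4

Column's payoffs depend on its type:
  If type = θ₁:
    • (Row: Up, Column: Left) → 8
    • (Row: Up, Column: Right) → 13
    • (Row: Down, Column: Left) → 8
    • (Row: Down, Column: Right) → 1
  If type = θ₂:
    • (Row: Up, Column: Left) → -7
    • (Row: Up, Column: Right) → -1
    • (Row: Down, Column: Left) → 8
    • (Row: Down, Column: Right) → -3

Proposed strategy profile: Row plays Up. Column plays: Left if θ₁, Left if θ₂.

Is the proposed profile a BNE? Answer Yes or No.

No

A profile is a BNE iff every type of every player is best-responding given beliefs about the other side.
Row plays Up: E[Up] = 0.3·(-2) + 0.7·(-2) = -2; E[Down] = 9. Not best-responding. ✗
Column (type θ₁), facing Up: Left gives 8, Right gives 13. Proposed Left is not best — profitable deviation exists. ✗
Column (type θ₂), facing Up: Left gives -7, Right gives -1. Proposed Left is not best — profitable deviation exists. ✗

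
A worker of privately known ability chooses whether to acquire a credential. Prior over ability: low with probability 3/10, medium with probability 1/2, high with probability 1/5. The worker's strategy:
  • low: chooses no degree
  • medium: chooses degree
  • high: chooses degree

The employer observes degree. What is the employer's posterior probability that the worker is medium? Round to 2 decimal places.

Apply Bayes' rule using the sender's strategy as the likelihood.
P(degree) = (3/10)·0 + (1/2)·1 + (1/5)·1 = 7/10
P(medium | degree) = ((1/2)·1) / (7/10) = (1/2) / (7/10) = 5/7

0.71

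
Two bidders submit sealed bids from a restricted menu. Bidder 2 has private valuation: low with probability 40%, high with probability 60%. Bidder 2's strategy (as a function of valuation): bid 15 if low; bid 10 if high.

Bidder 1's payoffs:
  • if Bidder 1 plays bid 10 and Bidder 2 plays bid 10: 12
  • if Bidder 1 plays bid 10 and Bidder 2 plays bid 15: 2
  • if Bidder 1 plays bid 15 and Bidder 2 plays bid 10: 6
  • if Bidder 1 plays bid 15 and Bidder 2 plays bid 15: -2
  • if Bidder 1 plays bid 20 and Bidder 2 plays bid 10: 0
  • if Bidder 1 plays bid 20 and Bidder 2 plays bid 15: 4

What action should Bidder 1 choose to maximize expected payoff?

E[bid 10] = 0.4·(2) + 0.6·(12) = 8
E[bid 15] = 0.4·(-2) + 0.6·(6) = 2.8
E[bid 20] = 0.4·(4) + 0.6·(0) = 1.6
Best response: bid 10 (8 is the largest).

bid 10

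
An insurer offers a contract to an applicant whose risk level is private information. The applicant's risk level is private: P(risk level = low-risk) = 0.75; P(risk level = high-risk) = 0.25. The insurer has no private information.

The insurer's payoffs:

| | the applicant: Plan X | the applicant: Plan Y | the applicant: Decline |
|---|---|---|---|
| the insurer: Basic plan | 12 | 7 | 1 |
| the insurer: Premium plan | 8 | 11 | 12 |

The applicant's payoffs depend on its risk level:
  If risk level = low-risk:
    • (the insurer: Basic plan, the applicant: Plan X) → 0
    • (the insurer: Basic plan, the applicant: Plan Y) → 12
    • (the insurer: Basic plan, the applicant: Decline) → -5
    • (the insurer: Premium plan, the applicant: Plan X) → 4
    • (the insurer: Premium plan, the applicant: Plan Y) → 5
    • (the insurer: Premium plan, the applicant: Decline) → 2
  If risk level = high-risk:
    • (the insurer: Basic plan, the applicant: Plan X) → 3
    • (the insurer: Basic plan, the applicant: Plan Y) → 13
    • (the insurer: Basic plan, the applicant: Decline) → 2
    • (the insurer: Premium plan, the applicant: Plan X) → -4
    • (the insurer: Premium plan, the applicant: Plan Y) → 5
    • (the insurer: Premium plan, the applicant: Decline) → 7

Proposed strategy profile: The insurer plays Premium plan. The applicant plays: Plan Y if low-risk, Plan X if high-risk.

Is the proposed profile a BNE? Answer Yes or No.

The insurer plays Premium plan: E[Premium plan] = 0.75·(11) + 0.25·(8) = 10.25; E[Basic plan] = 8.25. Best-responding. ✓
The applicant (risk level low-risk), facing Premium plan: Plan X gives 4, Plan Y gives 5, Decline gives 2. Proposed Plan Y is best. ✓
The applicant (risk level high-risk), facing Premium plan: Plan X gives -4, Plan Y gives 5, Decline gives 7. Proposed Plan X is not best — profitable deviation exists. ✗

No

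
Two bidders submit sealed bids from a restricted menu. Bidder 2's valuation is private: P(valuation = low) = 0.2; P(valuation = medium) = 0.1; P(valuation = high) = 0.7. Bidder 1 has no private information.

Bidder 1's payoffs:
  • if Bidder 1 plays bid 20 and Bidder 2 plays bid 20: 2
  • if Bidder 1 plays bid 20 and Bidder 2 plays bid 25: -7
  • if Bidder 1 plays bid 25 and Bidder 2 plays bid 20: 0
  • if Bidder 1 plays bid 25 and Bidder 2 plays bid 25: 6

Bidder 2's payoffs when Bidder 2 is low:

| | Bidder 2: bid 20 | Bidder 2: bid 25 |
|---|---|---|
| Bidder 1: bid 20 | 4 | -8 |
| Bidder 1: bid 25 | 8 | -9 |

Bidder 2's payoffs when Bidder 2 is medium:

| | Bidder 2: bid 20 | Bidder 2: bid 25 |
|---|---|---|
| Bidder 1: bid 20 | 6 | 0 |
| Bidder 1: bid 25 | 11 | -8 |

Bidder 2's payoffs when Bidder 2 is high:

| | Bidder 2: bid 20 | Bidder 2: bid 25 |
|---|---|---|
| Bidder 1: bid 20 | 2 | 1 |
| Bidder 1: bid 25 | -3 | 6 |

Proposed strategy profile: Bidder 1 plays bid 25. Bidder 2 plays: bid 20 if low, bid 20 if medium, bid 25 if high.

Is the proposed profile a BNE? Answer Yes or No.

Yes

Bidder 1 plays bid 25: E[bid 25] = 0.2·(0) + 0.1·(0) + 0.7·(6) = 4.2; E[bid 20] = -4.3. Best-responding. ✓
Bidder 2 (valuation low), facing bid 25: bid 20 gives 8, bid 25 gives -9. Proposed bid 20 is best. ✓
Bidder 2 (valuation medium), facing bid 25: bid 20 gives 11, bid 25 gives -8. Proposed bid 20 is best. ✓
Bidder 2 (valuation high), facing bid 25: bid 20 gives -3, bid 25 gives 6. Proposed bid 25 is best. ✓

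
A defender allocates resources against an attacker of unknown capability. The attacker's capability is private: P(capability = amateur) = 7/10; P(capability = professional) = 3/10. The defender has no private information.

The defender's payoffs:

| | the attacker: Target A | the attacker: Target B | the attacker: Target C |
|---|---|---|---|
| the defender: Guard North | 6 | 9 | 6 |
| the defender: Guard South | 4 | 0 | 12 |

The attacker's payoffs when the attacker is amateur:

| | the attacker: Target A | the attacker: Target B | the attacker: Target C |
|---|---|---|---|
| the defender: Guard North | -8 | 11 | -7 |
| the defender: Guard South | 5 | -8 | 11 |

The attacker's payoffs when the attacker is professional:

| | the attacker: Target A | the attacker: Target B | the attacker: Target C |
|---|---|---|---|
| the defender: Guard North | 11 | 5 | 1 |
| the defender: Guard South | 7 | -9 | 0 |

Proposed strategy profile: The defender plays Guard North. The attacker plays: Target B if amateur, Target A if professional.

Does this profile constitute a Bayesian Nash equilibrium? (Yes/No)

A profile is a BNE iff every type of every player is best-responding given beliefs about the other side.
The defender plays Guard North: E[Guard North] = 7/10·(9) + 3/10·(6) = 81/10; E[Guard South] = 6/5. Best-responding. ✓
The attacker (capability amateur), facing Guard North: Target A gives -8, Target B gives 11, Target C gives -7. Proposed Target B is best. ✓
The attacker (capability professional), facing Guard North: Target A gives 11, Target B gives 5, Target C gives 1. Proposed Target A is best. ✓

Yes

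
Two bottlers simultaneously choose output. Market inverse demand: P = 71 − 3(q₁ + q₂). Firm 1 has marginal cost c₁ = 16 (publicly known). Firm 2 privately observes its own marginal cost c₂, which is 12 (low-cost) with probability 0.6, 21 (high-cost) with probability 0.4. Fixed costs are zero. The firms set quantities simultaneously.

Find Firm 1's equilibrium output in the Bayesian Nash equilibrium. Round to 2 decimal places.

6.07

Each type of Firm 2 best-responds to q₁; Firm 1 best-responds to the expected q₂ over Firm 2's types.
Firm 2 with cost c maximizes (71 − 3(q₁+q₂) − c)·q₂, giving q₂(c) = (71 − c − 3q₁)/6.
E[c₂] = 0.6·12 + 0.4·21 = 15.6
Firm 1's FOC against E[q₂] yields q₁ = (71 − 2·16 + E[c₂])/9 = (71 − 32 + 15.6)/9 = 6.06667.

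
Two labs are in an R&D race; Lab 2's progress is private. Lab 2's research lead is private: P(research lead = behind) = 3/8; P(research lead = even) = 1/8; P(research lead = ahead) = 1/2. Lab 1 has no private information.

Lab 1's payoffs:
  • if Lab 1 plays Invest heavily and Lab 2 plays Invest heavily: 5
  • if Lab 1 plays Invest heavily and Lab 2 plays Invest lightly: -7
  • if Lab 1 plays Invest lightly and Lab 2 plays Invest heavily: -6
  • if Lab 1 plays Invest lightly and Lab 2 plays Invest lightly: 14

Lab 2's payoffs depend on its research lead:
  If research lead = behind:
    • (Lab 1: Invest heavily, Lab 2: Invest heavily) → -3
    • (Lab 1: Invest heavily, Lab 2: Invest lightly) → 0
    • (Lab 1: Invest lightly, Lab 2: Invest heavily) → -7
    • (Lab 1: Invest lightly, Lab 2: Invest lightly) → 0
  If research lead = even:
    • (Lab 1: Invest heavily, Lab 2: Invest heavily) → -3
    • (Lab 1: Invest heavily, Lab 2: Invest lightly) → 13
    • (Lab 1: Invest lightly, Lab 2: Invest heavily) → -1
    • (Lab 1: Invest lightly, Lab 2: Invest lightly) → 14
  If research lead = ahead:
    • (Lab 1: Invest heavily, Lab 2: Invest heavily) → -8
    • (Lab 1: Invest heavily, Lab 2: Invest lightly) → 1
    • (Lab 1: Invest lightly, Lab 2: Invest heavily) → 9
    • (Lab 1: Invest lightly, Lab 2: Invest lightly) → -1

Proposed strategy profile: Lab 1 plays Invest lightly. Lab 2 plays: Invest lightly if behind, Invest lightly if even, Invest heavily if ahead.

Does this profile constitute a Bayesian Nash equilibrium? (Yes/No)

Yes

A profile is a BNE iff every type of every player is best-responding given beliefs about the other side.
Lab 1 plays Invest lightly: E[Invest lightly] = 3/8·(14) + 1/8·(14) + 1/2·(-6) = 4; E[Invest heavily] = -1. Best-responding. ✓
Lab 2 (research lead behind), facing Invest lightly: Invest heavily gives -7, Invest lightly gives 0. Proposed Invest lightly is best. ✓
Lab 2 (research lead even), facing Invest lightly: Invest heavily gives -1, Invest lightly gives 14. Proposed Invest lightly is best. ✓
Lab 2 (research lead ahead), facing Invest lightly: Invest heavily gives 9, Invest lightly gives -1. Proposed Invest heavily is best. ✓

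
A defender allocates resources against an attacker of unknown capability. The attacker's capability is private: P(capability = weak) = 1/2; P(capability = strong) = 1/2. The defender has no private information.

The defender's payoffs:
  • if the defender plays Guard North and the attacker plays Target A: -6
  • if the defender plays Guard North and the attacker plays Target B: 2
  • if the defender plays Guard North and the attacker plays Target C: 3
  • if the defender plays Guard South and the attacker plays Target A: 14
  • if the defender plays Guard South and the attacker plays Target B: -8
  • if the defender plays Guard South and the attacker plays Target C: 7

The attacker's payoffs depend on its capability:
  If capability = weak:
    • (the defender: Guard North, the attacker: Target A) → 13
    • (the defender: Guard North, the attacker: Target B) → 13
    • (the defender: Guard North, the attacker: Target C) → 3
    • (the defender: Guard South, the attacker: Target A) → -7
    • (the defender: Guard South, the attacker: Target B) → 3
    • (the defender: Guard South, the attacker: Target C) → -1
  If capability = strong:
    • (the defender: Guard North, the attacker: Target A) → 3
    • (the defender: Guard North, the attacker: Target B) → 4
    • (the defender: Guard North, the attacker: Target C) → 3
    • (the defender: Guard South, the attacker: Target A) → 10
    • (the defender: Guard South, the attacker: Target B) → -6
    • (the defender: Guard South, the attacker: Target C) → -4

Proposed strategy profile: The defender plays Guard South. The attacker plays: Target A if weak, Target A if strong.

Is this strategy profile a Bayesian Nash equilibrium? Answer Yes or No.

No

A profile is a BNE iff every type of every player is best-responding given beliefs about the other side.
The defender plays Guard South: E[Guard South] = 1/2·(14) + 1/2·(14) = 14; E[Guard North] = -6. Best-responding. ✓
The attacker (capability weak), facing Guard South: Target A gives -7, Target B gives 3, Target C gives -1. Proposed Target A is not best — profitable deviation exists. ✗
The attacker (capability strong), facing Guard South: Target A gives 10, Target B gives -6, Target C gives -4. Proposed Target A is best. ✓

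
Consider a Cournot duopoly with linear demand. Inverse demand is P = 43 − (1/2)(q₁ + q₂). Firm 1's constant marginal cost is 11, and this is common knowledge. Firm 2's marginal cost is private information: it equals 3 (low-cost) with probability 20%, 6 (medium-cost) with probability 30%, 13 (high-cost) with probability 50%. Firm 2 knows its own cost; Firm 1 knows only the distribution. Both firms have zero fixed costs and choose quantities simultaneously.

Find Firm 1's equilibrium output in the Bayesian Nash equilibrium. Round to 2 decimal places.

Type-c best response for Firm 2: q₂(c) = (43 − c) − q₁/2.
Firm 1 maximizes expected profit; its first-order condition is 43 − q₁ − (1/2)E[q₂] − 11 = 0.
Substituting E[q₂] and solving: E[c₂] = 8.9, so q₁ = (43 − 2·11 + 8.9)/(3/2) = 19.9333.

19.93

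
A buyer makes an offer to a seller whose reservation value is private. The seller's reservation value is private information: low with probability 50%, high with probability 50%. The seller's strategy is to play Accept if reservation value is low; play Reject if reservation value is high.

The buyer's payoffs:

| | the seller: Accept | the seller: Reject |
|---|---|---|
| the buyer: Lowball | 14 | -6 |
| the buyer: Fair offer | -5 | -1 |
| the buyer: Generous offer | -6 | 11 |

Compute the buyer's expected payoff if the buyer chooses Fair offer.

E[Fair offer] = 0.5·(-5) + 0.5·(-1) = (-2.5) + (-0.5) = -3

-3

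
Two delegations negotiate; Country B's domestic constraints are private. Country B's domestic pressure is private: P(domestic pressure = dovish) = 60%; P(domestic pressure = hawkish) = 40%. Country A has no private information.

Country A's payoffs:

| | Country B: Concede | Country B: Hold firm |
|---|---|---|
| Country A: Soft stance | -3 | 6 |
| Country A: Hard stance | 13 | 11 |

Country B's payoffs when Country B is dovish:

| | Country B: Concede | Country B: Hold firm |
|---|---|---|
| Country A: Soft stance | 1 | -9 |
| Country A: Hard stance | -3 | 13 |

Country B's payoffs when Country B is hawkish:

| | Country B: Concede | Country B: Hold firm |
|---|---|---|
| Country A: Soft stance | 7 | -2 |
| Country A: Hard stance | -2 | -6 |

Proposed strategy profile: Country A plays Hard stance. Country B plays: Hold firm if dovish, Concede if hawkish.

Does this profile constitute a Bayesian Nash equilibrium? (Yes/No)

Country A plays Hard stance: E[Hard stance] = 0.6·(11) + 0.4·(13) = 11.8; E[Soft stance] = 2.4. Best-responding. ✓
Country B (domestic pressure dovish), facing Hard stance: Concede gives -3, Hold firm gives 13. Proposed Hold firm is best. ✓
Country B (domestic pressure hawkish), facing Hard stance: Concede gives -2, Hold firm gives -6. Proposed Concede is best. ✓

Yes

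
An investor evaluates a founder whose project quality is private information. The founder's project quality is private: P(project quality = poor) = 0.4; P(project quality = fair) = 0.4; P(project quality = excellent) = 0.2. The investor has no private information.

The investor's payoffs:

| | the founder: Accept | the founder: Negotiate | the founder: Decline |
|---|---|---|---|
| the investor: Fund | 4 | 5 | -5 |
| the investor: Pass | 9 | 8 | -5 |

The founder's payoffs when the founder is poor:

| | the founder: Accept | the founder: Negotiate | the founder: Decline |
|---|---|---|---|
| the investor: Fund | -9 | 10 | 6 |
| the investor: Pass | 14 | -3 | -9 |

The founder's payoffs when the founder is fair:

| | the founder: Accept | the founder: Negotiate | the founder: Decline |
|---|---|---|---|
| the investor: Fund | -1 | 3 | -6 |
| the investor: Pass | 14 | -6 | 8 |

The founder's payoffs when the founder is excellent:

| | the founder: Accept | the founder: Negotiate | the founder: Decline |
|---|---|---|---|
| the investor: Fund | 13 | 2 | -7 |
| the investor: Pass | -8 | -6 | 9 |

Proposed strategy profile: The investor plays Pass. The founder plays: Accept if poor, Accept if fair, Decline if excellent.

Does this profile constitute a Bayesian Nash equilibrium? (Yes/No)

The investor plays Pass: E[Pass] = 0.4·(9) + 0.4·(9) + 0.2·(-5) = 6.2; E[Fund] = 2.2. Best-responding. ✓
The founder (project quality poor), facing Pass: Accept gives 14, Negotiate gives -3, Decline gives -9. Proposed Accept is best. ✓
The founder (project quality fair), facing Pass: Accept gives 14, Negotiate gives -6, Decline gives 8. Proposed Accept is best. ✓
The founder (project quality excellent), facing Pass: Accept gives -8, Negotiate gives -6, Decline gives 9. Proposed Decline is best. ✓

Yes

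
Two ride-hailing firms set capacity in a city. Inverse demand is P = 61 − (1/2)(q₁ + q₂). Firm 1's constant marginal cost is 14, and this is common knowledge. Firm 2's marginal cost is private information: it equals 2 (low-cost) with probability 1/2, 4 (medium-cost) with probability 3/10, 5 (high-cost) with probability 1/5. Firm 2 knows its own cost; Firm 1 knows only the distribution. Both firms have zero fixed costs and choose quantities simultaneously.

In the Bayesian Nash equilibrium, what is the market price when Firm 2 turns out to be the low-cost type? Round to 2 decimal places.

25.47

Type-c best response for Firm 2: q₂(c) = (61 − c) − q₁/2.
Firm 1 maximizes expected profit; its first-order condition is 61 − q₁ − (1/2)E[q₂] − 14 = 0.
Substituting E[q₂] and solving: E[c₂] = 3.2, so q₁ = (61 − 2·14 + 3.2)/(3/2) = 24.1333.
q₂(low-cost) = 46.9333, so P = 61 − (1/2)·(24.1333 + 46.9333) = 25.4667.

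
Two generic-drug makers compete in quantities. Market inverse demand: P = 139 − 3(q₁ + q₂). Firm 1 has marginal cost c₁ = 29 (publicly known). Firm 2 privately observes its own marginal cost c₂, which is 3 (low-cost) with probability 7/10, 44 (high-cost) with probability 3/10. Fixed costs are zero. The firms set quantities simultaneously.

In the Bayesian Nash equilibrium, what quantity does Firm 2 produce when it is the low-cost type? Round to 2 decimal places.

Each type of Firm 2 best-responds to q₁; Firm 1 best-responds to the expected q₂ over Firm 2's types.
Firm 2 with cost c maximizes (139 − 3(q₁+q₂) − c)·q₂, giving q₂(c) = (139 − c − 3q₁)/6.
E[c₂] = 7/10·3 + 3/10·44 = 15.3
Firm 1's FOC against E[q₂] yields q₁ = (139 − 2·29 + E[c₂])/9 = (139 − 58 + 15.3)/9 = 10.7.
q₂(low-cost) = (139 − 3 − 3·10.7)/6 = 17.3167.

17.32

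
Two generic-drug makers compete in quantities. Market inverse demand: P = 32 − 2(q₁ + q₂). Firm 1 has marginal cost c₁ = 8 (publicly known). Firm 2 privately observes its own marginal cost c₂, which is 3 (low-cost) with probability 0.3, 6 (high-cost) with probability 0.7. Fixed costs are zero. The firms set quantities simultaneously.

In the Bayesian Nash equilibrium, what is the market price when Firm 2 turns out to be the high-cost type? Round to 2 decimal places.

Type-c best response for Firm 2: q₂(c) = (32 − c)/4 − q₁/2.
Firm 1 maximizes expected profit; its first-order condition is 32 − 4q₁ − 2E[q₂] − 8 = 0.
Substituting E[q₂] and solving: E[c₂] = 5.1, so q₁ = (32 − 2·8 + 5.1)/6 = 3.51667.
q₂(high-cost) = 4.74167, so P = 32 − 2·(3.51667 + 4.74167) = 15.4833.

15.48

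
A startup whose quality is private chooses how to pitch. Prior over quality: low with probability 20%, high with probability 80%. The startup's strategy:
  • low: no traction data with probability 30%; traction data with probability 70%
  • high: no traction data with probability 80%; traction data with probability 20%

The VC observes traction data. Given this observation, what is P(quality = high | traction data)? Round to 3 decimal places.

P(traction data) = 0.2·0.7 + 0.8·0.2 = 0.3
P(high | traction data) = (0.8·0.2) / 0.3 = 0.16 / 0.3 = 0.533333

0.533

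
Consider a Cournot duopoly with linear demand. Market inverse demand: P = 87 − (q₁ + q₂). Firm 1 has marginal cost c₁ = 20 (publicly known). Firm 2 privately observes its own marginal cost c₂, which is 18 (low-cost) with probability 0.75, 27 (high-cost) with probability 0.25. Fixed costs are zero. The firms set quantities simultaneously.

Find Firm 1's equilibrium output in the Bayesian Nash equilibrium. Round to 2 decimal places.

Firm 2 with cost c maximizes (87 − (q₁+q₂) − c)·q₂, giving q₂(c) = (87 − c − q₁)/2.
E[c₂] = 0.75·18 + 0.25·27 = 20.25
Firm 1's FOC against E[q₂] yields q₁ = (87 − 2·20 + E[c₂])/3 = (87 − 40 + 20.25)/3 = 22.4167.

22.42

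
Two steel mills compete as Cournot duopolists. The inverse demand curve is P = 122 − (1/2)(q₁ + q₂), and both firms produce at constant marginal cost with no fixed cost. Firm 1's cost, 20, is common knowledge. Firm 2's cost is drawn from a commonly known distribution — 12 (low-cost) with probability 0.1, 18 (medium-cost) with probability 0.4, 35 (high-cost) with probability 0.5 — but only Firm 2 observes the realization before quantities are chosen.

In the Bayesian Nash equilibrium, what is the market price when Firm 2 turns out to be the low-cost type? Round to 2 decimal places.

Type-c best response for Firm 2: q₂(c) = (122 − c) − q₁/2.
Firm 1 maximizes expected profit; its first-order condition is 122 − q₁ − (1/2)E[q₂] − 20 = 0.
Substituting E[q₂] and solving: E[c₂] = 25.9, so q₁ = (122 − 2·20 + 25.9)/(3/2) = 71.9333.
q₂(low-cost) = 74.0333, so P = 122 − (1/2)·(71.9333 + 74.0333) = 49.0167.

49.02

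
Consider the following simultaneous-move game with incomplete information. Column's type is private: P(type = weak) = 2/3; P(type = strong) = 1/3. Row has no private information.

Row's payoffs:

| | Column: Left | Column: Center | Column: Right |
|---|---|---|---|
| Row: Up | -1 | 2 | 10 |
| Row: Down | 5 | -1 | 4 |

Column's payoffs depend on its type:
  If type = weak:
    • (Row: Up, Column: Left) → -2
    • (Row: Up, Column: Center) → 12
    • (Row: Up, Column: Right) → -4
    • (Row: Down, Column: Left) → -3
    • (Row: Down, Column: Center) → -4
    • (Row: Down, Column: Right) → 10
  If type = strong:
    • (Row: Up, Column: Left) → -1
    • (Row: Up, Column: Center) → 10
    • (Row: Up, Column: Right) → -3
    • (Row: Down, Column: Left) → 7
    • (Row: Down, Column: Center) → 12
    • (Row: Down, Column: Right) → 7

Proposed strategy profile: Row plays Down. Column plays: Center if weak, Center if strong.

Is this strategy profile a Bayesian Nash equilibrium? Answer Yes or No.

A profile is a BNE iff every type of every player is best-responding given beliefs about the other side.
Row plays Down: E[Down] = 2/3·(-1) + 1/3·(-1) = -1; E[Up] = 2. Not best-responding. ✗
Column (type weak), facing Down: Left gives -3, Center gives -4, Right gives 10. Proposed Center is not best — profitable deviation exists. ✗
Column (type strong), facing Down: Left gives 7, Center gives 12, Right gives 7. Proposed Center is best. ✓

No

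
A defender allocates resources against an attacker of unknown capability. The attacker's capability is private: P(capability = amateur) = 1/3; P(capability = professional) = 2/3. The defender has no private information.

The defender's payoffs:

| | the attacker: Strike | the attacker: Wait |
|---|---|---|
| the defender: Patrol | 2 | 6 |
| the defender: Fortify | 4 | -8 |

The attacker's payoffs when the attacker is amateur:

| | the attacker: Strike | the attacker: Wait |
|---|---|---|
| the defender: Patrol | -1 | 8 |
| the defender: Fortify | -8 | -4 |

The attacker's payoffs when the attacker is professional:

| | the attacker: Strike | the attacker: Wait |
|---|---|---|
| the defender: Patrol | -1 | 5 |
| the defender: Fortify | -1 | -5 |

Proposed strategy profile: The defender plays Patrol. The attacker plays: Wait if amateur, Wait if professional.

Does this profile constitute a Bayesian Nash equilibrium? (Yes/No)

A profile is a BNE iff every type of every player is best-responding given beliefs about the other side.
The defender plays Patrol: E[Patrol] = 1/3·(6) + 2/3·(6) = 6; E[Fortify] = -8. Best-responding. ✓
The attacker (capability amateur), facing Patrol: Strike gives -1, Wait gives 8. Proposed Wait is best. ✓
The attacker (capability professional), facing Patrol: Strike gives -1, Wait gives 5. Proposed Wait is best. ✓

Yes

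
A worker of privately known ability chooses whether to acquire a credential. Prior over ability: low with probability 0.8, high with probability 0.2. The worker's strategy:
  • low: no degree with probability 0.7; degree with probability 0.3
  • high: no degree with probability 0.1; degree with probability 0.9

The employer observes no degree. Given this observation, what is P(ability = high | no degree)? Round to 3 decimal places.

Apply Bayes' rule using the sender's strategy as the likelihood.
P(no degree) = 0.8·0.7 + 0.2·0.1 = 0.58
P(high | no degree) = (0.2·0.1) / 0.58 = 0.02 / 0.58 = 0.0344828

0.034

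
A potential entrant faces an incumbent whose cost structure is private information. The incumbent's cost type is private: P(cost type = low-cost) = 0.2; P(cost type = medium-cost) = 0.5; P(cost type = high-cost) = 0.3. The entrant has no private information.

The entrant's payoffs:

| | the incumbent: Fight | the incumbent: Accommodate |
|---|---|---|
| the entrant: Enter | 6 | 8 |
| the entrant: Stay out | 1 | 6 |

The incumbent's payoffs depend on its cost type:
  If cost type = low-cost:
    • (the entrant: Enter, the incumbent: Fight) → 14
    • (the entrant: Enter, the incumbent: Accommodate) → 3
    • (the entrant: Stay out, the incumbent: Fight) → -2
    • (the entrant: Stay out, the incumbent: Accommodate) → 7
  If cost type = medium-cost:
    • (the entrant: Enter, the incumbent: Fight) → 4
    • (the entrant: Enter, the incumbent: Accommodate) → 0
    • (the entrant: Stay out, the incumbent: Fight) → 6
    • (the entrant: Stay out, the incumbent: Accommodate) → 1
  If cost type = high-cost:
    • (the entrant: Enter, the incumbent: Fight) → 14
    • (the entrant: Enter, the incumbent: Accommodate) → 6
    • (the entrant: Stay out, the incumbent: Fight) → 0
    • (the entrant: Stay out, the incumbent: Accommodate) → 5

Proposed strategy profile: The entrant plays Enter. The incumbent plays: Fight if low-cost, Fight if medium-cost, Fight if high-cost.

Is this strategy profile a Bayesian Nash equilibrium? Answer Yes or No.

A profile is a BNE iff every type of every player is best-responding given beliefs about the other side.
The entrant plays Enter: E[Enter] = 0.2·(6) + 0.5·(6) + 0.3·(6) = 6; E[Stay out] = 1. Best-responding. ✓
The incumbent (cost type low-cost), facing Enter: Fight gives 14, Accommodate gives 3. Proposed Fight is best. ✓
The incumbent (cost type medium-cost), facing Enter: Fight gives 4, Accommodate gives 0. Proposed Fight is best. ✓
The incumbent (cost type high-cost), facing Enter: Fight gives 14, Accommodate gives 6. Proposed Fight is best. ✓

Yes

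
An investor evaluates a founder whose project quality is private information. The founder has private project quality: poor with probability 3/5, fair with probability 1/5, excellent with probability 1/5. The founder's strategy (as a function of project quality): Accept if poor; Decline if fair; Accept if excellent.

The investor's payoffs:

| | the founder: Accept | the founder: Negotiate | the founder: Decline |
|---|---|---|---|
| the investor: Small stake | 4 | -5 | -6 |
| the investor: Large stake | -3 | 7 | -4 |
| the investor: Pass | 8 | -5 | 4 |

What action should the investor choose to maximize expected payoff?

E[Small stake] = 3/5·(4) + 1/5·(-6) + 1/5·(4) = 2
E[Large stake] = 3/5·(-3) + 1/5·(-4) + 1/5·(-3) = -16/5
E[Pass] = 3/5·(8) + 1/5·(4) + 1/5·(8) = 36/5
Best response: Pass (36/5 is the largest).

Pass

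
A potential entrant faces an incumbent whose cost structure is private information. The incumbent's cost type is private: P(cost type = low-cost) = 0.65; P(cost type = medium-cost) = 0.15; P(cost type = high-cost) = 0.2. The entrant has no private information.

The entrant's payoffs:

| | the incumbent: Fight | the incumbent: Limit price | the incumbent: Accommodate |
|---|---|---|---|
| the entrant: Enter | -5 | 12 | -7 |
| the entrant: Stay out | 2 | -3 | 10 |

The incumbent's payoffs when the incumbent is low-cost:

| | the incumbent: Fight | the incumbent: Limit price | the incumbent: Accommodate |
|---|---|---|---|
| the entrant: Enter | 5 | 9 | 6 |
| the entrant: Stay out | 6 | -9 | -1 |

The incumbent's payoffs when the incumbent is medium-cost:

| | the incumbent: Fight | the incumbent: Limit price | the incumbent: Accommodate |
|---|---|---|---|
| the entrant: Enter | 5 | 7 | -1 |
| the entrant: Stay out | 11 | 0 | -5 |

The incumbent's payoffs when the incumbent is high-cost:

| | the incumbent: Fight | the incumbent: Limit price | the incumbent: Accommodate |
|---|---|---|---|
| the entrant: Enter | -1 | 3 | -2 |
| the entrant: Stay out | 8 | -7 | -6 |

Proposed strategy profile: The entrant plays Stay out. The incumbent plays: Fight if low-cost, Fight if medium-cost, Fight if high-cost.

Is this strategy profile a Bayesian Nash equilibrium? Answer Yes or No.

The entrant plays Stay out: E[Stay out] = 0.65·(2) + 0.15·(2) + 0.2·(2) = 2; E[Enter] = -5. Best-responding. ✓
The incumbent (cost type low-cost), facing Stay out: Fight gives 6, Limit price gives -9, Accommodate gives -1. Proposed Fight is best. ✓
The incumbent (cost type medium-cost), facing Stay out: Fight gives 11, Limit price gives 0, Accommodate gives -5. Proposed Fight is best. ✓
The incumbent (cost type high-cost), facing Stay out: Fight gives 8, Limit price gives -7, Accommodate gives -6. Proposed Fight is best. ✓

Yes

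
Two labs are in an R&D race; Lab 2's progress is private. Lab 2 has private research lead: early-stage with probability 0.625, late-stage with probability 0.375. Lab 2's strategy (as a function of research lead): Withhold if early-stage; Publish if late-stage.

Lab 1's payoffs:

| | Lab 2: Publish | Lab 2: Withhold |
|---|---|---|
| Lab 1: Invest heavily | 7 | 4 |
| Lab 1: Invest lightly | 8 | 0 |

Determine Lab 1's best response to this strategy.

Compute Lab 1's expected payoff for each action, taking the expectation over Lab 2's type.
E[Invest heavily] = 0.625·(4) + 0.375·(7) = 5.125
E[Invest lightly] = 0.625·(0) + 0.375·(8) = 3
Best response: Invest heavily (5.125 is the largest).

Invest heavily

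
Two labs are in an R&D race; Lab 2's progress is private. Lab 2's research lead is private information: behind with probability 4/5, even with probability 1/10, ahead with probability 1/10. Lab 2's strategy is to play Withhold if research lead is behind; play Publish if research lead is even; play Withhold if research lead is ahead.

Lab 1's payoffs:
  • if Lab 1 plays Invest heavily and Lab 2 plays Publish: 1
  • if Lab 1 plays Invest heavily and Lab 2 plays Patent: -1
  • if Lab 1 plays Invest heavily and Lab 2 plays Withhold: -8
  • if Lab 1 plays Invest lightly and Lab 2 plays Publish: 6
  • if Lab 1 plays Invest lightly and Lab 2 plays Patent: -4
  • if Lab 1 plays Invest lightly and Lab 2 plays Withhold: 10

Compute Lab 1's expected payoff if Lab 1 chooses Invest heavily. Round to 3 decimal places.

-7.100

Take the expectation over Lab 2's research lead, weighting each type's action by its prior probability.
E[Invest heavily] = 4/5·(-8) + 1/10·1 + 1/10·(-8) = (-32/5) + 1/10 + (-4/5) = -71/10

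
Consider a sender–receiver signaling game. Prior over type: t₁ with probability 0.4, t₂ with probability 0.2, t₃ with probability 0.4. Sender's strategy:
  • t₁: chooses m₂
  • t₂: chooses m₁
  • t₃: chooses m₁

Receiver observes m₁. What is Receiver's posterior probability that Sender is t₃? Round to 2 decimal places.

0.67

Apply Bayes' rule using the sender's strategy as the likelihood.
P(m₁) = 0.4·0 + 0.2·1 + 0.4·1 = 0.6
P(t₃ | m₁) = (0.4·1) / 0.6 = 0.4 / 0.6 = 0.666667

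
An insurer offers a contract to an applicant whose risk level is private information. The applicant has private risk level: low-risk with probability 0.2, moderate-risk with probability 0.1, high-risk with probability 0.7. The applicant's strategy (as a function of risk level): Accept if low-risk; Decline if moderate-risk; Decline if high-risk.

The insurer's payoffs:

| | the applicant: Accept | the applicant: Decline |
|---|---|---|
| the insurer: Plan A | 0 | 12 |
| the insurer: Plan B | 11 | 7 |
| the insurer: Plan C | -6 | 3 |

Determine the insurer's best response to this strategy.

Compute the insurer's expected payoff for each action, taking the expectation over the applicant's type.
E[Plan A] = 0.2·(0) + 0.1·(12) + 0.7·(12) = 9.6
E[Plan B] = 0.2·(11) + 0.1·(7) + 0.7·(7) = 7.8
E[Plan C] = 0.2·(-6) + 0.1·(3) + 0.7·(3) = 1.2
Best response: Plan A (9.6 is the largest).

Plan A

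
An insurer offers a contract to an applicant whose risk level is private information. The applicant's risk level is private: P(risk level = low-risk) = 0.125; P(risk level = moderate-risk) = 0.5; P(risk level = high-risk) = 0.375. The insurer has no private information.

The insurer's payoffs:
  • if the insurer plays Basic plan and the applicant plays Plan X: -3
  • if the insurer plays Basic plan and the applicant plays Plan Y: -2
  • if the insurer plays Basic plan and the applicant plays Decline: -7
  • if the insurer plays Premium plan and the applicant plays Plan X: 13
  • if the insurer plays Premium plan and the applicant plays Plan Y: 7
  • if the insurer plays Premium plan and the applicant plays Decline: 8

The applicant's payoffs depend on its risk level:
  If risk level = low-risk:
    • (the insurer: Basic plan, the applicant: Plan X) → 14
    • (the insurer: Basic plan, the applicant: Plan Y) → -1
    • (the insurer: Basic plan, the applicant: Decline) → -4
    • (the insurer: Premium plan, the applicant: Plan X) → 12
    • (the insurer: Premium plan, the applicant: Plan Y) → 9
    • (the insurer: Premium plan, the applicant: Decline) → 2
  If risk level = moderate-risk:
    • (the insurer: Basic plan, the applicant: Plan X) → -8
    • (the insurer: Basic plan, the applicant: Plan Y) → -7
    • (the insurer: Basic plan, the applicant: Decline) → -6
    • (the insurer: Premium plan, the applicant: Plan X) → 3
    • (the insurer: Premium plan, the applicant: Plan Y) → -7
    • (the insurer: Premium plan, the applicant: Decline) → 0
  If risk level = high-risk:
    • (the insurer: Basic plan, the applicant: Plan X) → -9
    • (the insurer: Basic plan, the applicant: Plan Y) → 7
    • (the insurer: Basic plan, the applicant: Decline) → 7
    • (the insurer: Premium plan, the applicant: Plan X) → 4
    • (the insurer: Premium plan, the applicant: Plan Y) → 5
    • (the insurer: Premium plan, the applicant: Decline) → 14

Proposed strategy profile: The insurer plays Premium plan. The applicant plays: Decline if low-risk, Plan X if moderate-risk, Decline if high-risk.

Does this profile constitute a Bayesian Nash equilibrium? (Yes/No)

The insurer plays Premium plan: E[Premium plan] = 0.125·(8) + 0.5·(13) + 0.375·(8) = 10.5; E[Basic plan] = -5. Best-responding. ✓
The applicant (risk level low-risk), facing Premium plan: Plan X gives 12, Plan Y gives 9, Decline gives 2. Proposed Decline is not best — profitable deviation exists. ✗
The applicant (risk level moderate-risk), facing Premium plan: Plan X gives 3, Plan Y gives -7, Decline gives 0. Proposed Plan X is best. ✓
The applicant (risk level high-risk), facing Premium plan: Plan X gives 4, Plan Y gives 5, Decline gives 14. Proposed Decline is best. ✓

No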